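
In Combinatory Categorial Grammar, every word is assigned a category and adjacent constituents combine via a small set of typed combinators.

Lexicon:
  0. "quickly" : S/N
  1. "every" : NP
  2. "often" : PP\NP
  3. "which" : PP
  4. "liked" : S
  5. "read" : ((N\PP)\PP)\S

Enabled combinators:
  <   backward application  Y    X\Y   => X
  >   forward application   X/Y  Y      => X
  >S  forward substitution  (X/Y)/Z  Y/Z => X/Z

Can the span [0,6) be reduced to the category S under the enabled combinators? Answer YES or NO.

YES

[0,6] S   >
  [0,1] "quickly" : S/N
  [1,6] N   <
    [1,3] PP   <
      [1,2] "every" : NP
      [2,3] "often" : PP\NP
    [3,6] N\PP   <
      [3,4] "which" : PP
      [4,6] (N\PP)\PP   <
        [4,5] "liked" : S
        [5,6] "read" : ((N\PP)\PP)\S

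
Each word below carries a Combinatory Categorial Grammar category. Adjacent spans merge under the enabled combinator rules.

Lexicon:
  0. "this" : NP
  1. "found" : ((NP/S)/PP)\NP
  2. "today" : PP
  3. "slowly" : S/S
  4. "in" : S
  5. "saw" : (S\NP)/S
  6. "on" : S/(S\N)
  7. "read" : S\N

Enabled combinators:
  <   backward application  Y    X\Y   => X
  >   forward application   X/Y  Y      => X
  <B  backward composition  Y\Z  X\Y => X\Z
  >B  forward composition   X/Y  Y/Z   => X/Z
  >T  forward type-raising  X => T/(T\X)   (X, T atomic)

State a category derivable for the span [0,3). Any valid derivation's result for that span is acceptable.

NP/S

[0,8] S   <
  [0,5] NP   >
    [0,4] NP/S   >B
      [0,3] NP/S   >
        [0,2] (NP/S)/PP   <
          [0,1] "this" : NP
          [1,2] "found" : ((NP/S)/PP)\NP
        [2,3] "today" : PP
      [3,4] "slowly" : S/S
    [4,5] "in" : S
  [5,8] S\NP   >
    [5,6] "saw" : (S\NP)/S
    [6,8] S   >
      [6,7] "on" : S/(S\N)
      [7,8] "read" : S\N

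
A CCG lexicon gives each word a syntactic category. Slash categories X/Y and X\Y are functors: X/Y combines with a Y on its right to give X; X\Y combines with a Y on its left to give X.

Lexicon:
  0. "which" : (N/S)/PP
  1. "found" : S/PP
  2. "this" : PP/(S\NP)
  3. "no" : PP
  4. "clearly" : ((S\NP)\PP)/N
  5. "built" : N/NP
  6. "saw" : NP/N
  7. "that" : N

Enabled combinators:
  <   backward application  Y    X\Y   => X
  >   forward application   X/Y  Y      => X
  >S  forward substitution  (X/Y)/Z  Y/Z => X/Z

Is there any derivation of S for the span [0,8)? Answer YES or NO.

NO

(N/S)/PP S/PP PP/(S\NP) PP ((S\NP)\PP)/N N/NP NP/N N
CKY chart[0,8] = {N}; S ∉ chart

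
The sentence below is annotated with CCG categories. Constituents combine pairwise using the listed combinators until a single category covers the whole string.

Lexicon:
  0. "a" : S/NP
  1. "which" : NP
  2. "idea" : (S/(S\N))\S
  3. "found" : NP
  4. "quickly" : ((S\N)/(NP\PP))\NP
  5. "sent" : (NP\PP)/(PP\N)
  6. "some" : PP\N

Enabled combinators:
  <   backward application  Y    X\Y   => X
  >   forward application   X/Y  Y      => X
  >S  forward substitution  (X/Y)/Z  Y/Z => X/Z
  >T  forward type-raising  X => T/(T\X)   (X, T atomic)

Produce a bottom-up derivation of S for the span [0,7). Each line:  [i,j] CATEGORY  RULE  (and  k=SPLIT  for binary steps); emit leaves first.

[0,7] S   >
  [0,3] S/(S\N)   <
    [0,2] S   >
      [0,1] "a" : S/NP
      [1,2] "which" : NP
    [2,3] "idea" : (S/(S\N))\S
  [3,7] S\N   >
    [3,5] (S\N)/(NP\PP)   <
      [3,4] "found" : NP
      [4,5] "quickly" : ((S\N)/(NP\PP))\NP
    [5,7] NP\PP   >
      [5,6] "sent" : (NP\PP)/(PP\N)
      [6,7] "some" : PP\N

[0,1] S/NP  lex  "a"
[1,2] NP  lex  "which"
[0,2] S  >  k=1
[2,3] (S/(S\N))\S  lex  "idea"
[0,3] S/(S\N)  <  k=2
[3,4] NP  lex  "found"
[4,5] ((S\N)/(NP\PP))\NP  lex  "quickly"
[3,5] (S\N)/(NP\PP)  <  k=4
[5,6] (NP\PP)/(PP\N)  lex  "sent"
[6,7] PP\N  lex  "some"
[5,7] NP\PP  >  k=6
[3,7] S\N  >  k=5
[0,7] S  >  k=3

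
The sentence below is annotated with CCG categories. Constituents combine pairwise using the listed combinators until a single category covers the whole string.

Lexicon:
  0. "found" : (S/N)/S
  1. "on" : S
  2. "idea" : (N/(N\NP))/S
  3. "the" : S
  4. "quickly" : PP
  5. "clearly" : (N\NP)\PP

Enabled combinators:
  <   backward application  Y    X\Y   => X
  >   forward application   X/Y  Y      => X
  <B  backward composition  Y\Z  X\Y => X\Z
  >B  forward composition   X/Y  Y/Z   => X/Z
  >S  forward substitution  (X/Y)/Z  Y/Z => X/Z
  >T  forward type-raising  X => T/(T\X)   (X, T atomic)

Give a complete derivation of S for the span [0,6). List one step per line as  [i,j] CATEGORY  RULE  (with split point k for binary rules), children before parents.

[0,6] S   >
  [0,2] S/N   >
    [0,1] "found" : (S/N)/S
    [1,2] "on" : S
  [2,6] N   >
    [2,4] N/(N\NP)   >
      [2,3] "idea" : (N/(N\NP))/S
      [3,4] "the" : S
    [4,6] N\NP   <
      [4,5] "quickly" : PP
      [5,6] "clearly" : (N\NP)\PP

[0,1] (S/N)/S  lex  "found"
[1,2] S  lex  "on"
[0,2] S/N  >  k=1
[2,3] (N/(N\NP))/S  lex  "idea"
[3,4] S  lex  "the"
[2,4] N/(N\NP)  >  k=3
[4,5] PP  lex  "quickly"
[5,6] (N\NP)\PP  lex  "clearly"
[4,6] N\NP  <  k=5
[2,6] N  >  k=4
[0,6] S  >  k=2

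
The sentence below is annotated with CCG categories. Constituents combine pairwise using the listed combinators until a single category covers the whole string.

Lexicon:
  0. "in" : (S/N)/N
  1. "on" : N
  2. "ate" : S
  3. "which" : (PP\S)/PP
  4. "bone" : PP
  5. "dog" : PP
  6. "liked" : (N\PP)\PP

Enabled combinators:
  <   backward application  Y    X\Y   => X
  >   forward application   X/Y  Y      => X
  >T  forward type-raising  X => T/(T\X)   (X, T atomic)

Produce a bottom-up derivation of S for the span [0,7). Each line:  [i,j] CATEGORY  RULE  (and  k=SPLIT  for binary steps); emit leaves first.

[0,7] S   >
  [0,2] S/N   >
    [0,1] "in" : (S/N)/N
    [1,2] "on" : N
  [2,7] N   <
    [2,5] PP   >
      [2,3] PP/(PP\S)   >T
        [2,3] "ate" : S
      [3,5] PP\S   >
        [3,4] "which" : (PP\S)/PP
        [4,5] "bone" : PP
    [5,7] N\PP   <
      [5,6] "dog" : PP
      [6,7] "liked" : (N\PP)\PP

[0,1] (S/N)/N  lex  "in"
[1,2] N  lex  "on"
[0,2] S/N  >  k=1
[2,3] S  lex  "ate"
[2,3] PP/(PP\S)  >T
[3,4] (PP\S)/PP  lex  "which"
[4,5] PP  lex  "bone"
[3,5] PP\S  >  k=4
[2,5] PP  >  k=3
[5,6] PP  lex  "dog"
[6,7] (N\PP)\PP  lex  "liked"
[5,7] N\PP  <  k=6
[2,7] N  <  k=5
[0,7] S  >  k=2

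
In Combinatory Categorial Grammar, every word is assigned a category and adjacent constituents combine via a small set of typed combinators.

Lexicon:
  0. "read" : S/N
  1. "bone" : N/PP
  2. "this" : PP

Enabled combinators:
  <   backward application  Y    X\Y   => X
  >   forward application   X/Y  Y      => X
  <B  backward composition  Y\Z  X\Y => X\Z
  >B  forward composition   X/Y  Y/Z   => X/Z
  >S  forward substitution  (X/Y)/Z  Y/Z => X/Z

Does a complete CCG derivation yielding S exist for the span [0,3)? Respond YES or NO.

[0,3] S   >
  [0,1] "read" : S/N
  [1,3] N   >
    [1,2] "bone" : N/PP
    [2,3] "this" : PP

YES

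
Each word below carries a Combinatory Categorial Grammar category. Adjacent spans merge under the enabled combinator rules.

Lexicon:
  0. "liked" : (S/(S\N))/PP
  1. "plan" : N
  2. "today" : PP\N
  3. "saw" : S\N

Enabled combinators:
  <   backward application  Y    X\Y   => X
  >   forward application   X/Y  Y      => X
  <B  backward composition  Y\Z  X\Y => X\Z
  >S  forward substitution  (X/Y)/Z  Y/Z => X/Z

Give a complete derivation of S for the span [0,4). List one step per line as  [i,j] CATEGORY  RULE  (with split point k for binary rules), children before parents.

[0,4] S   >
  [0,3] S/(S\N)   >
    [0,1] "liked" : (S/(S\N))/PP
    [1,3] PP   <
      [1,2] "plan" : N
      [2,3] "today" : PP\N
  [3,4] "saw" : S\N

[0,1] (S/(S\N))/PP  lex  "liked"
[1,2] N  lex  "plan"
[2,3] PP\N  lex  "today"
[1,3] PP  <  k=2
[0,3] S/(S\N)  >  k=1
[3,4] S\N  lex  "saw"
[0,4] S  >  k=3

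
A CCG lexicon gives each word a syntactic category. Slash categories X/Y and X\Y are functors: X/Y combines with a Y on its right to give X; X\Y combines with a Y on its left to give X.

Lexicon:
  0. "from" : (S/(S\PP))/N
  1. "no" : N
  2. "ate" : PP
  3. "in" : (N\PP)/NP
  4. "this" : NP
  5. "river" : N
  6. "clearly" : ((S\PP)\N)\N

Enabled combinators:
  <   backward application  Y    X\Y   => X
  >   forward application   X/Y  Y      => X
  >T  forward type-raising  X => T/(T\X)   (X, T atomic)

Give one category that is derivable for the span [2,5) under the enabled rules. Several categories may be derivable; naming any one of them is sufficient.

N

[0,7] S   >
  [0,2] S/(S\PP)   >
    [0,1] "from" : (S/(S\PP))/N
    [1,2] "no" : N
  [2,7] S\PP   <
    [2,5] N   <
      [2,3] "ate" : PP
      [3,5] N\PP   >
        [3,4] "in" : (N\PP)/NP
        [4,5] "this" : NP
    [5,7] (S\PP)\N   <
      [5,6] "river" : N
      [6,7] "clearly" : ((S\PP)\N)\N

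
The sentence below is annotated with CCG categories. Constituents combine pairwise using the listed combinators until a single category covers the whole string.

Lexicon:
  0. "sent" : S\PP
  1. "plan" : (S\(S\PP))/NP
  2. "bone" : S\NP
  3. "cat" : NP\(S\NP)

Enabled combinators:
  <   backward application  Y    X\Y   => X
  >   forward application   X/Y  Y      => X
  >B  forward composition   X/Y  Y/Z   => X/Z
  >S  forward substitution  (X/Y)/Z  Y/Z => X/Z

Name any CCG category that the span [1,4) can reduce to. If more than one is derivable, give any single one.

S\(S\PP)

[0,4] S   <
  [0,1] "sent" : S\PP
  [1,4] S\(S\PP)   >
    [1,2] "plan" : (S\(S\PP))/NP
    [2,4] NP   <
      [2,3] "bone" : S\NP
      [3,4] "cat" : NP\(S\NP)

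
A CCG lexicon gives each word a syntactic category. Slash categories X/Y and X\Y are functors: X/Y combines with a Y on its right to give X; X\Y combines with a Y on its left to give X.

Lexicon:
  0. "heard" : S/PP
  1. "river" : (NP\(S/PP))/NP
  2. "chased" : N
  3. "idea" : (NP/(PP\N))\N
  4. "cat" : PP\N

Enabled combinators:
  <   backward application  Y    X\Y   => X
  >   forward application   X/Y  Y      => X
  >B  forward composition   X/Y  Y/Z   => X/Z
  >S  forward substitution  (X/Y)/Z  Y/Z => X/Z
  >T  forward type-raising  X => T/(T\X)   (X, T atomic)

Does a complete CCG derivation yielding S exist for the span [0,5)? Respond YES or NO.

NO

S/PP (NP\(S/PP))/NP N (NP/(PP\N))\N PP\N
CKY chart[0,5] = {N/(N\NP), NP, NP/(NP\NP), PP/(PP\NP), S/(S\NP)}; S ∉ chart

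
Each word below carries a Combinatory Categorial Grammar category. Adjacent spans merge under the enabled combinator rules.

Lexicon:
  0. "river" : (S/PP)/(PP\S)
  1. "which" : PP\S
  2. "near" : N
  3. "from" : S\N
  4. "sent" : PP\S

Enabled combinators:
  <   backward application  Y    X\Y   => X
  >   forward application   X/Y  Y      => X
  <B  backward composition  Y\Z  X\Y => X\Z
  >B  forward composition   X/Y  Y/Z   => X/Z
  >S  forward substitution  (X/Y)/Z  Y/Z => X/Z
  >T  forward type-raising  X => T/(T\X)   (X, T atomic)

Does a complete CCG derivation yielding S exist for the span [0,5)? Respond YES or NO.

YES

[0,5] S   >
  [0,2] S/PP   >
    [0,1] "river" : (S/PP)/(PP\S)
    [1,2] "which" : PP\S
  [2,5] PP   <
    [2,4] S   >
      [2,3] S/(S\N)   >T
        [2,3] "near" : N
      [3,4] "from" : S\N
    [4,5] "sent" : PP\S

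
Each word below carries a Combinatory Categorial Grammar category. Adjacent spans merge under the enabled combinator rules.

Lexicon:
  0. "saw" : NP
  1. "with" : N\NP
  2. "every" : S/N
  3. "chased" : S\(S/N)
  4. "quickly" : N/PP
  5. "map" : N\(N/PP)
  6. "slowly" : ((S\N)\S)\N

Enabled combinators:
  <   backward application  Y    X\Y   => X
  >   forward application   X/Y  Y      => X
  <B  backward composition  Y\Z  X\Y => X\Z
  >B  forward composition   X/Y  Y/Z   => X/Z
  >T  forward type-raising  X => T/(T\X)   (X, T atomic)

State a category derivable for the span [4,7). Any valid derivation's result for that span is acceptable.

[0,7] S   <
  [0,2] N   <
    [0,1] "saw" : NP
    [1,2] "with" : N\NP
  [2,7] S\N   <
    [2,4] S   <
      [2,3] "every" : S/N
      [3,4] "chased" : S\(S/N)
    [4,7] (S\N)\S   <
      [4,6] N   <
        [4,5] "quickly" : N/PP
        [5,6] "map" : N\(N/PP)
      [6,7] "slowly" : ((S\N)\S)\N

(S\N)\S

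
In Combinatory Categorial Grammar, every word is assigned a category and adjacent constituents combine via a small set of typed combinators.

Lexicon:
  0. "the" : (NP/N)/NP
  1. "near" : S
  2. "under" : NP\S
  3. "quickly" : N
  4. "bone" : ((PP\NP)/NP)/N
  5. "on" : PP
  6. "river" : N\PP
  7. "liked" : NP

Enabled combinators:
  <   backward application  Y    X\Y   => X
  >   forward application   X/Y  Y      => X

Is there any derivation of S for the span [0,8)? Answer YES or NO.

NO

(NP/N)/NP S NP\S N ((PP\NP)/NP)/N PP N\PP NP
CKY chart[0,8] = {PP}; S ∉ chart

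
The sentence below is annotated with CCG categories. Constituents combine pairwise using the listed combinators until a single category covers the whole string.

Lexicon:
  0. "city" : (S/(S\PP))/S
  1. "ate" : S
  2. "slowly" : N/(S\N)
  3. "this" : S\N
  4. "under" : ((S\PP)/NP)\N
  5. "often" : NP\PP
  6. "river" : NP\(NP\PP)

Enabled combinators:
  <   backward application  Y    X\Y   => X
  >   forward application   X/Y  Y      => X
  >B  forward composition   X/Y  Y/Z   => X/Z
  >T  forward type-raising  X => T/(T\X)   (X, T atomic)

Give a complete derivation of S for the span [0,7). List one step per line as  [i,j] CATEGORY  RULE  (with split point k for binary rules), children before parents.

[0,7] S   >
  [0,2] S/(S\PP)   >
    [0,1] "city" : (S/(S\PP))/S
    [1,2] "ate" : S
  [2,7] S\PP   >
    [2,5] (S\PP)/NP   <
      [2,4] N   >
        [2,3] "slowly" : N/(S\N)
        [3,4] "this" : S\N
      [4,5] "under" : ((S\PP)/NP)\N
    [5,7] NP   <
      [5,6] "often" : NP\PP
      [6,7] "river" : NP\(NP\PP)

[0,1] (S/(S\PP))/S  lex  "city"
[1,2] S  lex  "ate"
[0,2] S/(S\PP)  >  k=1
[2,3] N/(S\N)  lex  "slowly"
[3,4] S\N  lex  "this"
[2,4] N  >  k=3
[4,5] ((S\PP)/NP)\N  lex  "under"
[2,5] (S\PP)/NP  <  k=4
[5,6] NP\PP  lex  "often"
[6,7] NP\(NP\PP)  lex  "river"
[5,7] NP  <  k=6
[2,7] S\PP  >  k=5
[0,7] S  >  k=2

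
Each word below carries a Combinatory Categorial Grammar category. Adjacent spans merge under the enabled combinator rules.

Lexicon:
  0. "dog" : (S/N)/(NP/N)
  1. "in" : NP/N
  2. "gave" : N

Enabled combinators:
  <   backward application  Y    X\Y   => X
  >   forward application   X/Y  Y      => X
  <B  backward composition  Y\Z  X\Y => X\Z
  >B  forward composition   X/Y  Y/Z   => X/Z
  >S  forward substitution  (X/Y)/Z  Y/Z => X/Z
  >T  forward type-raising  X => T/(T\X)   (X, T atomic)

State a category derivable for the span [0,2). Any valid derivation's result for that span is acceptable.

[0,3] S   >
  [0,2] S/N   >
    [0,1] "dog" : (S/N)/(NP/N)
    [1,2] "in" : NP/N
  [2,3] "gave" : N

S/N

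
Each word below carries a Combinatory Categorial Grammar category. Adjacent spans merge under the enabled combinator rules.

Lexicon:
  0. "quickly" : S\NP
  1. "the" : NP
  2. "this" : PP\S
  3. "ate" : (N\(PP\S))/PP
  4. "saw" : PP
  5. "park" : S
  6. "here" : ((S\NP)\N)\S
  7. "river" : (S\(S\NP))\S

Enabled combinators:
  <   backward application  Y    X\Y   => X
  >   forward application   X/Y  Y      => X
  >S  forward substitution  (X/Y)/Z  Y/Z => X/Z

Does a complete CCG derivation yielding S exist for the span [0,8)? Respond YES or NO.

YES

[0,8] S   <
  [0,1] "quickly" : S\NP
  [1,8] S\(S\NP)   <
    [1,7] S   <
      [1,2] "the" : NP
      [2,7] S\NP   <
        [2,5] N   <
          [2,3] "this" : PP\S
          [3,5] N\(PP\S)   >
            [3,4] "ate" : (N\(PP\S))/PP
            [4,5] "saw" : PP
        [5,7] (S\NP)\N   <
          [5,6] "park" : S
          [6,7] "here" : ((S\NP)\N)\S
    [7,8] "river" : (S\(S\NP))\S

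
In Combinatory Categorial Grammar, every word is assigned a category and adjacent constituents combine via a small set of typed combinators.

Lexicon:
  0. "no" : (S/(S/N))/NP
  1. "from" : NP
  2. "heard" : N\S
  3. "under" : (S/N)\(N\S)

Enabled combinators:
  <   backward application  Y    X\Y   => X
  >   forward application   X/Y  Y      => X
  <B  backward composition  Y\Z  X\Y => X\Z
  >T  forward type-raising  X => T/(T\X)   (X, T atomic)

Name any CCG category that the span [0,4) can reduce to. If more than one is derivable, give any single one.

S

[0,4] S   >
  [0,2] S/(S/N)   >
    [0,1] "no" : (S/(S/N))/NP
    [1,2] "from" : NP
  [2,4] S/N   <
    [2,3] "heard" : N\S
    [3,4] "under" : (S/N)\(N\S)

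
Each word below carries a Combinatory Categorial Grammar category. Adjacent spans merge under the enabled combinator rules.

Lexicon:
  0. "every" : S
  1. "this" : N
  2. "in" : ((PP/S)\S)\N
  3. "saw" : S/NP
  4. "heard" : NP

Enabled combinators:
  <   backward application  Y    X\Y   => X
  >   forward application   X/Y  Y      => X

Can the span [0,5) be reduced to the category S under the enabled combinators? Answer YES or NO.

NO

S N ((PP/S)\S)\N S/NP NP
CKY chart[0,5] = {PP}; S ∉ chart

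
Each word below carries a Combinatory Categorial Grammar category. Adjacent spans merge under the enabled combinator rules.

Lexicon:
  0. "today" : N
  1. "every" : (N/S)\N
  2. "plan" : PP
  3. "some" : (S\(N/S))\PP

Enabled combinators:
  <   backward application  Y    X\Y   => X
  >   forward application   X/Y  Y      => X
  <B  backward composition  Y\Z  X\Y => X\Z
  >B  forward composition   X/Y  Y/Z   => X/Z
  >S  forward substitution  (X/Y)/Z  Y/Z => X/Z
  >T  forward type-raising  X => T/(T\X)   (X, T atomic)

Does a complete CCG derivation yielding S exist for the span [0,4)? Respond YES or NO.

YES

[0,4] S   <
  [0,1] "today" : N
  [1,4] S\N   <B
    [1,2] "every" : (N/S)\N
    [2,4] S\(N/S)   <
      [2,3] "plan" : PP
      [3,4] "some" : (S\(N/S))\PP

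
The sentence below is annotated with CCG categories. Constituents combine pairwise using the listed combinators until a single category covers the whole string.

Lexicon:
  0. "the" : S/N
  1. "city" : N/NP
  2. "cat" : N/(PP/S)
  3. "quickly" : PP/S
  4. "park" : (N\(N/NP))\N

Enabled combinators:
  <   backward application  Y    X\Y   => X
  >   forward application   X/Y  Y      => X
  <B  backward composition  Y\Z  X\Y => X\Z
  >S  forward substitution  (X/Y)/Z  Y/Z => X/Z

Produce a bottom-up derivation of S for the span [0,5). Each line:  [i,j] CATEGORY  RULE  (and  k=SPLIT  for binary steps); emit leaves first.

[0,1] S/N  lex  "the"
[1,2] N/NP  lex  "city"
[2,3] N/(PP/S)  lex  "cat"
[3,4] PP/S  lex  "quickly"
[2,4] N  >  k=3
[4,5] (N\(N/NP))\N  lex  "park"
[2,5] N\(N/NP)  <  k=4
[1,5] N  <  k=2
[0,5] S  >  k=1

[0,5] S   >
  [0,1] "the" : S/N
  [1,5] N   <
    [1,2] "city" : N/NP
    [2,5] N\(N/NP)   <
      [2,4] N   >
        [2,3] "cat" : N/(PP/S)
        [3,4] "quickly" : PP/S
      [4,5] "park" : (N\(N/NP))\N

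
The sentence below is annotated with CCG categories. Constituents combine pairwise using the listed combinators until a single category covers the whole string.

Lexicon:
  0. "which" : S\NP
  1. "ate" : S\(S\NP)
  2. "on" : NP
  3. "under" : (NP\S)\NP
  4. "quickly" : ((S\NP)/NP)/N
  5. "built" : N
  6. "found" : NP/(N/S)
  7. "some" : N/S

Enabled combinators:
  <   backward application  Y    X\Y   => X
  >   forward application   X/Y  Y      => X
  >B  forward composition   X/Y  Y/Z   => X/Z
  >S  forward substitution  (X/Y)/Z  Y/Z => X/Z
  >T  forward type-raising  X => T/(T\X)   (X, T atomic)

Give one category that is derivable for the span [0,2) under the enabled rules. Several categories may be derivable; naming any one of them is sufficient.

[0,8] S   <
  [0,4] NP   <
    [0,2] S   <
      [0,1] "which" : S\NP
      [1,2] "ate" : S\(S\NP)
    [2,4] NP\S   <
      [2,3] "on" : NP
      [3,4] "under" : (NP\S)\NP
  [4,8] S\NP   >
    [4,6] (S\NP)/NP   >
      [4,5] "quickly" : ((S\NP)/NP)/N
      [5,6] "built" : N
    [6,8] NP   >
      [6,7] "found" : NP/(N/S)
      [7,8] "some" : N/S

S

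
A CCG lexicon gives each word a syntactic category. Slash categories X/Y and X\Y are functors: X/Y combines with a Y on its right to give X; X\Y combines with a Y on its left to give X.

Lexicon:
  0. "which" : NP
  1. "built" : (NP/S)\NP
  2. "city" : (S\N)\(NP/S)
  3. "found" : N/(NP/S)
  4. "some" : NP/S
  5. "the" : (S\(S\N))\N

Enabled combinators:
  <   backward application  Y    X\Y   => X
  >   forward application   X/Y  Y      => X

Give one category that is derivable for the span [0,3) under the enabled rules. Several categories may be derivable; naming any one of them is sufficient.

[0,6] S   <
  [0,3] S\N   <
    [0,2] NP/S   <
      [0,1] "which" : NP
      [1,2] "built" : (NP/S)\NP
    [2,3] "city" : (S\N)\(NP/S)
  [3,6] S\(S\N)   <
    [3,5] N   >
      [3,4] "found" : N/(NP/S)
      [4,5] "some" : NP/S
    [5,6] "the" : (S\(S\N))\N

S\N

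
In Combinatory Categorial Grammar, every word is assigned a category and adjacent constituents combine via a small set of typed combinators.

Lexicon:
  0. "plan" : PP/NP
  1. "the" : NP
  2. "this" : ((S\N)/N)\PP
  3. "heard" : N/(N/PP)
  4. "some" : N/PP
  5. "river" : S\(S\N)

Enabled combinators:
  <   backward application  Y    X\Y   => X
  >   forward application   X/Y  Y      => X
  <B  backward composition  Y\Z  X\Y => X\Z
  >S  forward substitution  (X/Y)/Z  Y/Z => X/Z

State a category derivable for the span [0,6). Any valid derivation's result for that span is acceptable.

[0,6] S   <
  [0,5] S\N   >
    [0,3] (S\N)/N   <
      [0,2] PP   >
        [0,1] "plan" : PP/NP
        [1,2] "the" : NP
      [2,3] "this" : ((S\N)/N)\PP
    [3,5] N   >
      [3,4] "heard" : N/(N/PP)
      [4,5] "some" : N/PP
  [5,6] "river" : S\(S\N)

S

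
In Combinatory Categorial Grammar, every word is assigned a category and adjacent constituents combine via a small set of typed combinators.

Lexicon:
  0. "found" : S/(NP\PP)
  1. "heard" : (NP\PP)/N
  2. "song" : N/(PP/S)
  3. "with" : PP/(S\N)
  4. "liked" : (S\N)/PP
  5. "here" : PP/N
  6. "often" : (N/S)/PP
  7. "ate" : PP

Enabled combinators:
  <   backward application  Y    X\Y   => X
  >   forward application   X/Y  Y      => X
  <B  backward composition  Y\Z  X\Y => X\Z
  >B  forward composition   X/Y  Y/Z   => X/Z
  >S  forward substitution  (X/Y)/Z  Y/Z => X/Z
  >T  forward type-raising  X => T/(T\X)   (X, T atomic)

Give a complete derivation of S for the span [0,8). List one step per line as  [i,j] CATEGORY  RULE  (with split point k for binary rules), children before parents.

[0,8] S   >
  [0,1] "found" : S/(NP\PP)
  [1,8] NP\PP   >
    [1,2] "heard" : (NP\PP)/N
    [2,8] N   >
      [2,3] "song" : N/(PP/S)
      [3,8] PP/S   >B
        [3,6] PP/N   >B
          [3,5] PP/PP   >B
            [3,4] "with" : PP/(S\N)
            [4,5] "liked" : (S\N)/PP
          [5,6] "here" : PP/N
        [6,8] N/S   >
          [6,7] "often" : (N/S)/PP
          [7,8] "ate" : PP

[0,1] S/(NP\PP)  lex  "found"
[1,2] (NP\PP)/N  lex  "heard"
[2,3] N/(PP/S)  lex  "song"
[3,4] PP/(S\N)  lex  "with"
[4,5] (S\N)/PP  lex  "liked"
[3,5] PP/PP  >B  k=4
[5,6] PP/N  lex  "here"
[3,6] PP/N  >B  k=5
[6,7] (N/S)/PP  lex  "often"
[7,8] PP  lex  "ate"
[6,8] N/S  >  k=7
[3,8] PP/S  >B  k=6
[2,8] N  >  k=3
[1,8] NP\PP  >  k=2
[0,8] S  >  k=1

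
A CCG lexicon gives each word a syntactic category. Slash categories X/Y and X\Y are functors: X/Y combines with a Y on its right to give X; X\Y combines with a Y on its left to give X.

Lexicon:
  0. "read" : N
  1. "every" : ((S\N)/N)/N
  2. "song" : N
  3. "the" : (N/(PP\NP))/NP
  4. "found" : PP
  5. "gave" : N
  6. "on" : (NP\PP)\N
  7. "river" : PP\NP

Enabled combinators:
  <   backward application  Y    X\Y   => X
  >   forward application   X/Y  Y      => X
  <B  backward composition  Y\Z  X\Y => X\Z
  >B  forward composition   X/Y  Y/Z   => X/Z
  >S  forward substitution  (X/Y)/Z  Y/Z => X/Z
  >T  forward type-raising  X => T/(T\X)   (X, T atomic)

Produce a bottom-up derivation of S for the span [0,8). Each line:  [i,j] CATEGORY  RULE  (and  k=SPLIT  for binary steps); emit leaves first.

[0,1] N  lex  "read"
[1,2] ((S\N)/N)/N  lex  "every"
[2,3] N  lex  "song"
[1,3] (S\N)/N  >  k=2
[3,4] (N/(PP\NP))/NP  lex  "the"
[4,5] PP  lex  "found"
[5,6] N  lex  "gave"
[6,7] (NP\PP)\N  lex  "on"
[5,7] NP\PP  <  k=6
[4,7] NP  <  k=5
[3,7] N/(PP\NP)  >  k=4
[7,8] PP\NP  lex  "river"
[3,8] N  >  k=7
[1,8] S\N  >  k=3
[0,8] S  <  k=1

[0,8] S   <
  [0,1] "read" : N
  [1,8] S\N   >
    [1,3] (S\N)/N   >
      [1,2] "every" : ((S\N)/N)/N
      [2,3] "song" : N
    [3,8] N   >
      [3,7] N/(PP\NP)   >
        [3,4] "the" : (N/(PP\NP))/NP
        [4,7] NP   <
          [4,5] "found" : PP
          [5,7] NP\PP   <
            [5,6] "gave" : N
            [6,7] "on" : (NP\PP)\N
      [7,8] "river" : PP\NP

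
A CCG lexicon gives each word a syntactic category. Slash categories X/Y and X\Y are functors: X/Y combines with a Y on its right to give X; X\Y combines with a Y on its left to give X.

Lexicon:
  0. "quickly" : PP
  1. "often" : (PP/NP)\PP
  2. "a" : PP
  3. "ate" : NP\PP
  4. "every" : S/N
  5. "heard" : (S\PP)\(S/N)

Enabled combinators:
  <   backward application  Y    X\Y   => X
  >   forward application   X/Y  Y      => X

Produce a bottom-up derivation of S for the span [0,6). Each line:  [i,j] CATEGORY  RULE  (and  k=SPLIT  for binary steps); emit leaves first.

[0,1] PP  lex  "quickly"
[1,2] (PP/NP)\PP  lex  "often"
[0,2] PP/NP  <  k=1
[2,3] PP  lex  "a"
[3,4] NP\PP  lex  "ate"
[2,4] NP  <  k=3
[0,4] PP  >  k=2
[4,5] S/N  lex  "every"
[5,6] (S\PP)\(S/N)  lex  "heard"
[4,6] S\PP  <  k=5
[0,6] S  <  k=4

[0,6] S   <
  [0,4] PP   >
    [0,2] PP/NP   <
      [0,1] "quickly" : PP
      [1,2] "often" : (PP/NP)\PP
    [2,4] NP   <
      [2,3] "a" : PP
      [3,4] "ate" : NP\PP
  [4,6] S\PP   <
    [4,5] "every" : S/N
    [5,6] "heard" : (S\PP)\(S/N)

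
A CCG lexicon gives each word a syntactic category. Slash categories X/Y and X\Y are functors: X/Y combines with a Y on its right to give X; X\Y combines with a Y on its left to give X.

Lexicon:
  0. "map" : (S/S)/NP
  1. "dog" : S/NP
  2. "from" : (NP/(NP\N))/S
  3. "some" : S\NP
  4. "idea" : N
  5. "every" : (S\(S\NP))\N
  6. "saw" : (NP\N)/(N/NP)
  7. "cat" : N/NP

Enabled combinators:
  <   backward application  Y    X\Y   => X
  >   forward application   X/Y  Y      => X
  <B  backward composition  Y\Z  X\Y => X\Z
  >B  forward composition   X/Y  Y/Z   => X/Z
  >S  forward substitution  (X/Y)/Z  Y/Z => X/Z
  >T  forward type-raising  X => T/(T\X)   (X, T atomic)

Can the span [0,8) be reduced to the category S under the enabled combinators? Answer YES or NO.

[0,8] S   >
  [0,2] S/NP   >S
    [0,1] "map" : (S/S)/NP
    [1,2] "dog" : S/NP
  [2,8] NP   >
    [2,6] NP/(NP\N)   >
      [2,3] "from" : (NP/(NP\N))/S
      [3,6] S   <
        [3,4] "some" : S\NP
        [4,6] S\(S\NP)   <
          [4,5] "idea" : N
          [5,6] "every" : (S\(S\NP))\N
    [6,8] NP\N   >
      [6,7] "saw" : (NP\N)/(N/NP)
      [7,8] "cat" : N/NP

YES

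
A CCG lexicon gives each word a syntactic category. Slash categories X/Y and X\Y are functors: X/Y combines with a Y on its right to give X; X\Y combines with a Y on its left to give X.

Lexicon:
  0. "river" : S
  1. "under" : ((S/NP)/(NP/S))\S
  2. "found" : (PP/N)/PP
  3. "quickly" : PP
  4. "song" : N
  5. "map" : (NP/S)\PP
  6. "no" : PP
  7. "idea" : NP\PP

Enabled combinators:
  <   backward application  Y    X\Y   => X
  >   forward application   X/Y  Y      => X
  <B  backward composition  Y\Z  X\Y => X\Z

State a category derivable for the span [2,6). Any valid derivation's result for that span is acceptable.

[0,8] S   >
  [0,6] S/NP   >
    [0,2] (S/NP)/(NP/S)   <
      [0,1] "river" : S
      [1,2] "under" : ((S/NP)/(NP/S))\S
    [2,6] NP/S   <
      [2,5] PP   >
        [2,4] PP/N   >
          [2,3] "found" : (PP/N)/PP
          [3,4] "quickly" : PP
        [4,5] "song" : N
      [5,6] "map" : (NP/S)\PP
  [6,8] NP   <
    [6,7] "no" : PP
    [7,8] "idea" : NP\PP

NP/S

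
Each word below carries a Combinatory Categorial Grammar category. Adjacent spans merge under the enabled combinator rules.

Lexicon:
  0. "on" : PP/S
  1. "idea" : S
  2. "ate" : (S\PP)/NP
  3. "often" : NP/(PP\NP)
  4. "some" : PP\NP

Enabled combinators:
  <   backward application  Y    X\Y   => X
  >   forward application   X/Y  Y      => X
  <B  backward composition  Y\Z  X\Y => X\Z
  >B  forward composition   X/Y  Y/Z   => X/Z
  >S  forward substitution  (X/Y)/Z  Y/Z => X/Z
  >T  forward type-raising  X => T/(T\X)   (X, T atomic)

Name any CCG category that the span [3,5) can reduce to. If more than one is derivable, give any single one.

NP

[0,5] S   <
  [0,2] PP   >
    [0,1] "on" : PP/S
    [1,2] "idea" : S
  [2,5] S\PP   >
    [2,3] "ate" : (S\PP)/NP
    [3,5] NP   >
      [3,4] "often" : NP/(PP\NP)
      [4,5] "some" : PP\NP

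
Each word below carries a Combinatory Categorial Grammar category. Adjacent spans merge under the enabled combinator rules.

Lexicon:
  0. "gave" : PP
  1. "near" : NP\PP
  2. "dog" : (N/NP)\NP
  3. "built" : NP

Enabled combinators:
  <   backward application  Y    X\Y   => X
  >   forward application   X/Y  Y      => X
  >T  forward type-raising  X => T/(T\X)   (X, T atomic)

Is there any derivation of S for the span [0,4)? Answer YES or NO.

NO

PP NP\PP (N/NP)\NP NP
CKY chart[0,4] = {N, N/(N\N), NP/(NP\N), PP/(PP\N), S/(S\N)}; S ∉ chart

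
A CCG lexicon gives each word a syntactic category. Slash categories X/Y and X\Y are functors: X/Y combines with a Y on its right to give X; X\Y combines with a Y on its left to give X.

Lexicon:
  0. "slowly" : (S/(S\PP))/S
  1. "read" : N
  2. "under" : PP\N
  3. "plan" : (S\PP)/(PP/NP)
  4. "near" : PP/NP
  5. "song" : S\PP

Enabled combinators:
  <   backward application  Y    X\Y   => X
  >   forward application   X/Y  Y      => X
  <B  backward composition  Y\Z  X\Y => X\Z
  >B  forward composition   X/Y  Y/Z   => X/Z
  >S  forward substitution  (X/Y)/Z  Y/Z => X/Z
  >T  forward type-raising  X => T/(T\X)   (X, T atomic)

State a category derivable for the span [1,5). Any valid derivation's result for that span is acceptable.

S

[0,6] S   >
  [0,5] S/(S\PP)   >
    [0,1] "slowly" : (S/(S\PP))/S
    [1,5] S   <
      [1,3] PP   <
        [1,2] "read" : N
        [2,3] "under" : PP\N
      [3,5] S\PP   >
        [3,4] "plan" : (S\PP)/(PP/NP)
        [4,5] "near" : PP/NP
  [5,6] "song" : S\PP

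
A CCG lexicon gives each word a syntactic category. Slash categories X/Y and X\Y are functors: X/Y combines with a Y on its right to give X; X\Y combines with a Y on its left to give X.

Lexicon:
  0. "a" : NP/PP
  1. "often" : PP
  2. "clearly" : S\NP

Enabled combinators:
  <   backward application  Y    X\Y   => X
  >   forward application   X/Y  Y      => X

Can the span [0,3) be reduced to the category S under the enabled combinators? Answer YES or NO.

[0,3] S   <
  [0,2] NP   >
    [0,1] "a" : NP/PP
    [1,2] "often" : PP
  [2,3] "clearly" : S\NP

YES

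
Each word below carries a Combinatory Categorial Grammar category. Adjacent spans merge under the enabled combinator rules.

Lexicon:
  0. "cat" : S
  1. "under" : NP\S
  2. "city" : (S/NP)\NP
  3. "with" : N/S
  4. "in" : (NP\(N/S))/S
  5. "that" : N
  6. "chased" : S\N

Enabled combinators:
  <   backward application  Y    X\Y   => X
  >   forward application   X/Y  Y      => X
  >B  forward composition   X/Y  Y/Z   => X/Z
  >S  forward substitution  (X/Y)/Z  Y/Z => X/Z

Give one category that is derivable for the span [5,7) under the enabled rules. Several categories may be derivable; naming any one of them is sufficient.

S

[0,7] S   >
  [0,3] S/NP   <
    [0,2] NP   <
      [0,1] "cat" : S
      [1,2] "under" : NP\S
    [2,3] "city" : (S/NP)\NP
  [3,7] NP   <
    [3,4] "with" : N/S
    [4,7] NP\(N/S)   >
      [4,5] "in" : (NP\(N/S))/S
      [5,7] S   <
        [5,6] "that" : N
        [6,7] "chased" : S\N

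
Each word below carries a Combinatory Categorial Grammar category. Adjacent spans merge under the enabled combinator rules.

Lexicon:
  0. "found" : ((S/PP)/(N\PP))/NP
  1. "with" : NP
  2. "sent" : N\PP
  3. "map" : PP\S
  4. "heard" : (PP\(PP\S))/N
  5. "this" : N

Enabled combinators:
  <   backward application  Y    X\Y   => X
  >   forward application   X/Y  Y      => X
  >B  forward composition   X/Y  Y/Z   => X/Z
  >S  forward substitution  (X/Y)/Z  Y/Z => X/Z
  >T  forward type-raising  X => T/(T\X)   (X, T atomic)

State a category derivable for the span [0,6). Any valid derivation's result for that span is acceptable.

[0,6] S   >
  [0,3] S/PP   >
    [0,2] (S/PP)/(N\PP)   >
      [0,1] "found" : ((S/PP)/(N\PP))/NP
      [1,2] "with" : NP
    [2,3] "sent" : N\PP
  [3,6] PP   <
    [3,4] "map" : PP\S
    [4,6] PP\(PP\S)   >
      [4,5] "heard" : (PP\(PP\S))/N
      [5,6] "this" : N

S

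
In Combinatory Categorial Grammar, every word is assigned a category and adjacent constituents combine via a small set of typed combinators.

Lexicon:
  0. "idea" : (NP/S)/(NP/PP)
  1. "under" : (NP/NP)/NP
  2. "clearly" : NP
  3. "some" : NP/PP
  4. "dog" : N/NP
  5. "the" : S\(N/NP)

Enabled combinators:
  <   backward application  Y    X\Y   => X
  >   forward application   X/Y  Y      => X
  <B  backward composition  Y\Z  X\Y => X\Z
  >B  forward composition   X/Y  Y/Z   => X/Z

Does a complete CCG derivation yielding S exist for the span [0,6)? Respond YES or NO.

NO

(NP/S)/(NP/PP) (NP/NP)/NP NP NP/PP N/NP S\(N/NP)
CKY chart[0,6] = {NP}; S ∉ chart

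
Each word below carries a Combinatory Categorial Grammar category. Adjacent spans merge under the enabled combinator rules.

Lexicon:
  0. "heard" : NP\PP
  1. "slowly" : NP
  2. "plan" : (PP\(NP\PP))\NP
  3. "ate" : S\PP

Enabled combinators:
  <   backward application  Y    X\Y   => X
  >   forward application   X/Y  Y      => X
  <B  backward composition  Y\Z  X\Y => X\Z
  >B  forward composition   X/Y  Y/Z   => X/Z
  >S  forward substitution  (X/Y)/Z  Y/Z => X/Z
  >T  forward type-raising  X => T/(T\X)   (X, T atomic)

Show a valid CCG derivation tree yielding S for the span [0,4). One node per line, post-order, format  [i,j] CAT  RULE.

[0,1] NP\PP  lex  "heard"
[1,2] NP  lex  "slowly"
[2,3] (PP\(NP\PP))\NP  lex  "plan"
[1,3] PP\(NP\PP)  <  k=2
[0,3] PP  <  k=1
[3,4] S\PP  lex  "ate"
[0,4] S  <  k=3

[0,4] S   <
  [0,3] PP   <
    [0,1] "heard" : NP\PP
    [1,3] PP\(NP\PP)   <
      [1,2] "slowly" : NP
      [2,3] "plan" : (PP\(NP\PP))\NP
  [3,4] "ate" : S\PP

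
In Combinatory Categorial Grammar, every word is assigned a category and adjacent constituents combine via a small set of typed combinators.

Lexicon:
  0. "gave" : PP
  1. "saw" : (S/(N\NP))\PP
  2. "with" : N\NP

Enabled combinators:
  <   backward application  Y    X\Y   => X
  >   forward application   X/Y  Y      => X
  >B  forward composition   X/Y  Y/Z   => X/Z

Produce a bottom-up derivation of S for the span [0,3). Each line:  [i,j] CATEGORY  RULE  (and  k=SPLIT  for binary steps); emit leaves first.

[0,1] PP  lex  "gave"
[1,2] (S/(N\NP))\PP  lex  "saw"
[0,2] S/(N\NP)  <  k=1
[2,3] N\NP  lex  "with"
[0,3] S  >  k=2

[0,3] S   >
  [0,2] S/(N\NP)   <
    [0,1] "gave" : PP
    [1,2] "saw" : (S/(N\NP))\PP
  [2,3] "with" : N\NP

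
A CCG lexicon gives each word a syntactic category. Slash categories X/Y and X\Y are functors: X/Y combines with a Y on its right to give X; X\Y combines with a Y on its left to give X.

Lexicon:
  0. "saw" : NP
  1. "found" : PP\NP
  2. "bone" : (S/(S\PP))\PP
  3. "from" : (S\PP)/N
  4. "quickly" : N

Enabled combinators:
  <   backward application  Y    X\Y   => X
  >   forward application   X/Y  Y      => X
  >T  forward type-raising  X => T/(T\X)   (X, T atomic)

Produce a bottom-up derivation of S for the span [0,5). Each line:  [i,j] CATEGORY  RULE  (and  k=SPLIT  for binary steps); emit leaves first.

[0,1] NP  lex  "saw"
[1,2] PP\NP  lex  "found"
[0,2] PP  <  k=1
[2,3] (S/(S\PP))\PP  lex  "bone"
[0,3] S/(S\PP)  <  k=2
[3,4] (S\PP)/N  lex  "from"
[4,5] N  lex  "quickly"
[3,5] S\PP  >  k=4
[0,5] S  >  k=3

[0,5] S   >
  [0,3] S/(S\PP)   <
    [0,2] PP   <
      [0,1] "saw" : NP
      [1,2] "found" : PP\NP
    [2,3] "bone" : (S/(S\PP))\PP
  [3,5] S\PP   >
    [3,4] "from" : (S\PP)/N
    [4,5] "quickly" : N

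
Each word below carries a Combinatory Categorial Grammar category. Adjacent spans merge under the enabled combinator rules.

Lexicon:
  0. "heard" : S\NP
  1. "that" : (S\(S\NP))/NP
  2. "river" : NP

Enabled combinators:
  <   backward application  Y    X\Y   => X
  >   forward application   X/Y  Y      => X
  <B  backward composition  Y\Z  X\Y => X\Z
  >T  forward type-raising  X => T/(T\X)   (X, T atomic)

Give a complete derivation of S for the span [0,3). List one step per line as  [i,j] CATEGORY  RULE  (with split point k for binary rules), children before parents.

[0,3] S   <
  [0,1] "heard" : S\NP
  [1,3] S\(S\NP)   >
    [1,2] "that" : (S\(S\NP))/NP
    [2,3] "river" : NP

[0,1] S\NP  lex  "heard"
[1,2] (S\(S\NP))/NP  lex  "that"
[2,3] NP  lex  "river"
[1,3] S\(S\NP)  >  k=2
[0,3] S  <  k=1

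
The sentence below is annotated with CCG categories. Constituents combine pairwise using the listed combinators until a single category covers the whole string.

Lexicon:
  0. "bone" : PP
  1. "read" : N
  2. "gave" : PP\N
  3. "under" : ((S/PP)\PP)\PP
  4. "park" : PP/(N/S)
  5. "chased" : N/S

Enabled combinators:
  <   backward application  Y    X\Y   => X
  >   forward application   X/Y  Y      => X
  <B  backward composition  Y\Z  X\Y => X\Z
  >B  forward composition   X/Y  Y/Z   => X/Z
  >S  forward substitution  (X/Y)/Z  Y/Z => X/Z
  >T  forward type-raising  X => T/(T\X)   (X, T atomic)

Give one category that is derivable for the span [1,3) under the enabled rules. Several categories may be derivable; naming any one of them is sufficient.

[0,6] S   >
  [0,4] S/PP   <
    [0,1] "bone" : PP
    [1,4] (S/PP)\PP   <
      [1,3] PP   >
        [1,2] PP/(PP\N)   >T
          [1,2] "read" : N
        [2,3] "gave" : PP\N
      [3,4] "under" : ((S/PP)\PP)\PP
  [4,6] PP   >
    [4,5] "park" : PP/(N/S)
    [5,6] "chased" : N/S

PP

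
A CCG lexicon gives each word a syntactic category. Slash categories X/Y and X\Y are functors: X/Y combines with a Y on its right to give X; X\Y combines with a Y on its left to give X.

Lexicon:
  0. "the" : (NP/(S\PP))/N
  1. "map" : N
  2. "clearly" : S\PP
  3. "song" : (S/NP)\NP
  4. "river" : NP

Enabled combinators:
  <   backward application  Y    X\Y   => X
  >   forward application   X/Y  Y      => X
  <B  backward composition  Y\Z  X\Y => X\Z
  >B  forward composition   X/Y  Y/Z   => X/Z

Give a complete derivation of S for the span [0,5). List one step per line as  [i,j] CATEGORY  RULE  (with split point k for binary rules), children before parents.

[0,1] (NP/(S\PP))/N  lex  "the"
[1,2] N  lex  "map"
[0,2] NP/(S\PP)  >  k=1
[2,3] S\PP  lex  "clearly"
[0,3] NP  >  k=2
[3,4] (S/NP)\NP  lex  "song"
[0,4] S/NP  <  k=3
[4,5] NP  lex  "river"
[0,5] S  >  k=4

[0,5] S   >
  [0,4] S/NP   <
    [0,3] NP   >
      [0,2] NP/(S\PP)   >
        [0,1] "the" : (NP/(S\PP))/N
        [1,2] "map" : N
      [2,3] "clearly" : S\PP
    [3,4] "song" : (S/NP)\NP
  [4,5] "river" : NP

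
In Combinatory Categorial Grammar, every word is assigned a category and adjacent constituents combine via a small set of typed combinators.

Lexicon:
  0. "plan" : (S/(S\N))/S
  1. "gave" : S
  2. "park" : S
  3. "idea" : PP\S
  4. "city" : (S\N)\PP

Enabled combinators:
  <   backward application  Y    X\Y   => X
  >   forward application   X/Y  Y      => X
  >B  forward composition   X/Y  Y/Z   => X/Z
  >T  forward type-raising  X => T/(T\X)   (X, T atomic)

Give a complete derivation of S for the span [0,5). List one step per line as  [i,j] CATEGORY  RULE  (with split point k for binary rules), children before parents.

[0,5] S   >
  [0,2] S/(S\N)   >
    [0,1] "plan" : (S/(S\N))/S
    [1,2] "gave" : S
  [2,5] S\N   <
    [2,4] PP   <
      [2,3] "park" : S
      [3,4] "idea" : PP\S
    [4,5] "city" : (S\N)\PP

[0,1] (S/(S\N))/S  lex  "plan"
[1,2] S  lex  "gave"
[0,2] S/(S\N)  >  k=1
[2,3] S  lex  "park"
[3,4] PP\S  lex  "idea"
[2,4] PP  <  k=3
[4,5] (S\N)\PP  lex  "city"
[2,5] S\N  <  k=4
[0,5] S  >  k=2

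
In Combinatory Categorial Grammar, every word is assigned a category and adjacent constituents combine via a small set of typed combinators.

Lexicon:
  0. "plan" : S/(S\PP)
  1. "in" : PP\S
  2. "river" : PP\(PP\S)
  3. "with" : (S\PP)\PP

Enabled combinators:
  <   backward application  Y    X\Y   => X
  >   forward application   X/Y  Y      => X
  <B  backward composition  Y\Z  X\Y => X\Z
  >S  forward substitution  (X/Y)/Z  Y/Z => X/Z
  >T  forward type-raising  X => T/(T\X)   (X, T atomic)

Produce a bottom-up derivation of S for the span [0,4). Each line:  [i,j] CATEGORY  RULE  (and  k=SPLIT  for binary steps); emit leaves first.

[0,1] S/(S\PP)  lex  "plan"
[1,2] PP\S  lex  "in"
[2,3] PP\(PP\S)  lex  "river"
[1,3] PP  <  k=2
[3,4] (S\PP)\PP  lex  "with"
[1,4] S\PP  <  k=3
[0,4] S  >  k=1

[0,4] S   >
  [0,1] "plan" : S/(S\PP)
  [1,4] S\PP   <
    [1,3] PP   <
      [1,2] "in" : PP\S
      [2,3] "river" : PP\(PP\S)
    [3,4] "with" : (S\PP)\PP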